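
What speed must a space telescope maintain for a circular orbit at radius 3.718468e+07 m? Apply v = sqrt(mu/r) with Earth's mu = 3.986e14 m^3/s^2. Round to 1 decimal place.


Step 1: mu / r = 3.986e14 / 3.718468e+07 = 10719468.3402
Step 2: v = sqrt(10719468.3402) = 3274.1 m/s

3274.1


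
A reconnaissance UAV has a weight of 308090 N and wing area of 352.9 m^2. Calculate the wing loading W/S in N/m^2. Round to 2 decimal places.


Step 1: Wing loading = W / S = 308090 / 352.9
Step 2: Wing loading = 873.02 N/m^2

873.02


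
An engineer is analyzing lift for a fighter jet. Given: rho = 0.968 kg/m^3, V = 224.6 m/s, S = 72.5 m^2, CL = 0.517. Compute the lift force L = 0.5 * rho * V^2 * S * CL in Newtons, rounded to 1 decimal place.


Step 1: Calculate dynamic pressure q = 0.5 * 0.968 * 224.6^2 = 0.5 * 0.968 * 50445.16 = 24415.4574 Pa
Step 2: Multiply by wing area and lift coefficient: L = 24415.4574 * 72.5 * 0.517
Step 3: L = 1770120.6644 * 0.517 = 915152.4 N

915152.4


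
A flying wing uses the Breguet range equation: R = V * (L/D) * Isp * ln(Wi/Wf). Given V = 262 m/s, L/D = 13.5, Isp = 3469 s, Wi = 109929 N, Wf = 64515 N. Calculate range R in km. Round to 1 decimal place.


Step 1: Coefficient = V * (L/D) * Isp = 262 * 13.5 * 3469 = 12269853.0 m
Step 2: Wi/Wf = 109929 / 64515 = 1.703929
Step 3: ln(1.703929) = 0.532937
Step 4: R = 12269853.0 * 0.532937 = 6539058.0 m = 6539.1 km

6539.1


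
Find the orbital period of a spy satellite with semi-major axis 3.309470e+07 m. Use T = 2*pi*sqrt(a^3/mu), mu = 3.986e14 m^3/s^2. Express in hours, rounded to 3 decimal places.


Step 1: a^3 / mu = 3.624727e+22 / 3.986e14 = 9.093646e+07
Step 2: sqrt(9.093646e+07) = 9536.0611 s
Step 3: T = 2*pi * 9536.0611 = 59916.84 s
Step 4: T in hours = 59916.84 / 3600 = 16.644 hours

16.644


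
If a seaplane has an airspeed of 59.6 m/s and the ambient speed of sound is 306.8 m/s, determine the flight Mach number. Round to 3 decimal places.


Step 1: M = V / a = 59.6 / 306.8
Step 2: M = 0.194

0.194


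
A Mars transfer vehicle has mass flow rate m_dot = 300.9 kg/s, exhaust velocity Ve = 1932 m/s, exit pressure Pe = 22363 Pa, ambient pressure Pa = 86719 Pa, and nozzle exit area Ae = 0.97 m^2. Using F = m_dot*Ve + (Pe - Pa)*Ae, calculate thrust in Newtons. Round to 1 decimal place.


Step 1: Momentum thrust = m_dot * Ve = 300.9 * 1932 = 581338.8 N
Step 2: Pressure thrust = (Pe - Pa) * Ae = (22363 - 86719) * 0.97 = -62425.32 N
Step 3: Total thrust F = 581338.8 + -62425.32 = 518913.5 N

518913.5


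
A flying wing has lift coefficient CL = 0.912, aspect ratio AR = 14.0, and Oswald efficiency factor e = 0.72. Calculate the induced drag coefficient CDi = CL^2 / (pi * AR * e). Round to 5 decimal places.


Step 1: CL^2 = 0.912^2 = 0.831744
Step 2: pi * AR * e = 3.14159 * 14.0 * 0.72 = 31.667254
Step 3: CDi = 0.831744 / 31.667254 = 0.02627

0.02627


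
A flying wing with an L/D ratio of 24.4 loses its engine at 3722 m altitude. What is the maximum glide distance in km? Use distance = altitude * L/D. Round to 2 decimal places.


Step 1: Glide distance = altitude * L/D = 3722 * 24.4 = 90816.8 m
Step 2: Convert to km: 90816.8 / 1000 = 90.82 km

90.82


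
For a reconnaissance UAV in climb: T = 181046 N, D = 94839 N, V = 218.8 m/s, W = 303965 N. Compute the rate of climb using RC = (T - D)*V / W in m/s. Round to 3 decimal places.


Step 1: Excess thrust = T - D = 181046 - 94839 = 86207 N
Step 2: Excess power = 86207 * 218.8 = 18862091.6 W
Step 3: RC = 18862091.6 / 303965 = 62.053 m/s

62.053


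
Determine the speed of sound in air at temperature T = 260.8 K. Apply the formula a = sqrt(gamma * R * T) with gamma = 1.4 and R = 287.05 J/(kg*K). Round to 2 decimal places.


Step 1: gamma * R * T = 1.4 * 287.05 * 260.8 = 104807.696
Step 2: a = sqrt(104807.696) = 323.74 m/s

323.74


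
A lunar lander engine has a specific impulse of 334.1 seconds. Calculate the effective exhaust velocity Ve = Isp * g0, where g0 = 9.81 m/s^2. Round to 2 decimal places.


Step 1: Ve = Isp * g0 = 334.1 * 9.81
Step 2: Ve = 3277.52 m/s

3277.52


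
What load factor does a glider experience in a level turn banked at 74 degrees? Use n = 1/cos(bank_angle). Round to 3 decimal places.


Step 1: Convert 74 degrees to radians = 1.291544
Step 2: cos(74 deg) = 0.275637
Step 3: n = 1 / 0.275637 = 3.628

3.628


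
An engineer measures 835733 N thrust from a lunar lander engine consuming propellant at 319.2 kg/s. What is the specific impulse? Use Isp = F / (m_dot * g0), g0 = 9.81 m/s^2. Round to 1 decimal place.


Step 1: m_dot * g0 = 319.2 * 9.81 = 3131.35
Step 2: Isp = 835733 / 3131.35 = 266.9 s

266.9


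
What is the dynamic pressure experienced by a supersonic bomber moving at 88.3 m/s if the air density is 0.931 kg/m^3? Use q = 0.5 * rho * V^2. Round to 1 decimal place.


Step 1: V^2 = 88.3^2 = 7796.89
Step 2: q = 0.5 * 0.931 * 7796.89
Step 3: q = 3629.5 Pa

3629.5


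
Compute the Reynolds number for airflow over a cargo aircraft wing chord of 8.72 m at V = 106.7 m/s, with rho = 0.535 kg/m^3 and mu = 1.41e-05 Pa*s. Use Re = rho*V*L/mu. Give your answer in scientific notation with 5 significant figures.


Step 1: Numerator = rho * V * L = 0.535 * 106.7 * 8.72 = 497.77684
Step 2: Re = 497.77684 / 1.41e-05
Step 3: Re = 3.5303e+07

3.5303e+07


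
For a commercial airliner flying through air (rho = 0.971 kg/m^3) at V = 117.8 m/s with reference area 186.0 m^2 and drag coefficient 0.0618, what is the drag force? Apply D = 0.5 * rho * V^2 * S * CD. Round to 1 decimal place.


Step 1: Dynamic pressure q = 0.5 * 0.971 * 117.8^2 = 6737.2058 Pa
Step 2: Drag D = q * S * CD = 6737.2058 * 186.0 * 0.0618
Step 3: D = 77442.8 N

77442.8


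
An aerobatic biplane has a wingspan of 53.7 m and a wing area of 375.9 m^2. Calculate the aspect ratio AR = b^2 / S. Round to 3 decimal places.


Step 1: b^2 = 53.7^2 = 2883.69
Step 2: AR = 2883.69 / 375.9 = 7.671

7.671


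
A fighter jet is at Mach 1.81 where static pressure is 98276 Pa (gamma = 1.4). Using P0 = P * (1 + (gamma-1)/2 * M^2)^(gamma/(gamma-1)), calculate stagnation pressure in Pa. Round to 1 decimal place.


Step 1: (gamma-1)/2 * M^2 = 0.2 * 3.2761 = 0.65522
Step 2: 1 + 0.65522 = 1.65522
Step 3: Exponent gamma/(gamma-1) = 3.5
Step 4: P0 = 98276 * 1.65522^3.5 = 573380.0 Pa

573380.0


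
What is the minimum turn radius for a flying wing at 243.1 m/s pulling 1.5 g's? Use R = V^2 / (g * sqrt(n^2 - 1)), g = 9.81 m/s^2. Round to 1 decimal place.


Step 1: V^2 = 243.1^2 = 59097.61
Step 2: n^2 - 1 = 1.5^2 - 1 = 1.25
Step 3: sqrt(1.25) = 1.118034
Step 4: R = 59097.61 / (9.81 * 1.118034) = 5388.2 m

5388.2


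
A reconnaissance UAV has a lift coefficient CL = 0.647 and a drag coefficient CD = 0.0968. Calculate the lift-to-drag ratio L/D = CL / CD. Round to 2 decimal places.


Step 1: L/D = CL / CD = 0.647 / 0.0968
Step 2: L/D = 6.68

6.68


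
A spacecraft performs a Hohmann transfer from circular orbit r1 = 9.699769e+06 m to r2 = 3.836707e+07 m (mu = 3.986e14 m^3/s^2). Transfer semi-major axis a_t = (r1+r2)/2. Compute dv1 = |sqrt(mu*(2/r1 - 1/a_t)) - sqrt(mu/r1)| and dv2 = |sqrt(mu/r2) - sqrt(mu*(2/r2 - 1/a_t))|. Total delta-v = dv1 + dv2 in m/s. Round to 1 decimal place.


Step 1: Transfer semi-major axis a_t = (9.699769e+06 + 3.836707e+07) / 2 = 2.403342e+07 m
Step 2: v1 (circular at r1) = sqrt(mu/r1) = 6410.44 m/s
Step 3: v_t1 = sqrt(mu*(2/r1 - 1/a_t)) = 8099.52 m/s
Step 4: dv1 = |8099.52 - 6410.44| = 1689.08 m/s
Step 5: v2 (circular at r2) = 3223.22 m/s, v_t2 = 2047.68 m/s
Step 6: dv2 = |3223.22 - 2047.68| = 1175.53 m/s
Step 7: Total delta-v = 1689.08 + 1175.53 = 2864.6 m/s

2864.6


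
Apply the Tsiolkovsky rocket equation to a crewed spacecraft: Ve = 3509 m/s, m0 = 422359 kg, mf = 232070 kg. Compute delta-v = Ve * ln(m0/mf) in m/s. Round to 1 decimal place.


Step 1: Mass ratio m0/mf = 422359 / 232070 = 1.819964
Step 2: ln(1.819964) = 0.598817
Step 3: delta-v = 3509 * 0.598817 = 2101.2 m/s

2101.2


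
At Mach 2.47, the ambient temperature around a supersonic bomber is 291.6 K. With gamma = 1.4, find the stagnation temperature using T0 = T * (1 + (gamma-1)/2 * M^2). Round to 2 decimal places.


Step 1: (gamma-1)/2 = 0.2
Step 2: M^2 = 6.1009
Step 3: 1 + 0.2 * 6.1009 = 2.22018
Step 4: T0 = 291.6 * 2.22018 = 647.40 K

647.40


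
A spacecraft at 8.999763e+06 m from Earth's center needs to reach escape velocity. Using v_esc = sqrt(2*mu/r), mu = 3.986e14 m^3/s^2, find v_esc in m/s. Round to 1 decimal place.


Step 1: 2*mu/r = 2 * 3.986e14 / 8.999763e+06 = 88580110.3874
Step 2: v_esc = sqrt(88580110.3874) = 9411.7 m/s

9411.7


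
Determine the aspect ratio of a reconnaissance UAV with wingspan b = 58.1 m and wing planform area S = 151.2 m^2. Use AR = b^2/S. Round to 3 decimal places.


Step 1: b^2 = 58.1^2 = 3375.61
Step 2: AR = 3375.61 / 151.2 = 22.325

22.325


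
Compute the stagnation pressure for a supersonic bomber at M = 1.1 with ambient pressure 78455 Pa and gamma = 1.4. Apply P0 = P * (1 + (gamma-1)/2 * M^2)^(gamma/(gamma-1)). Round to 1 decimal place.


Step 1: (gamma-1)/2 * M^2 = 0.2 * 1.21 = 0.242
Step 2: 1 + 0.242 = 1.242
Step 3: Exponent gamma/(gamma-1) = 3.5
Step 4: P0 = 78455 * 1.242^3.5 = 167512.1 Pa

167512.1


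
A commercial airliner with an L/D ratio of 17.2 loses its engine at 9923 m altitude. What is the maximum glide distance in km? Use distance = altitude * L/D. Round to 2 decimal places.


Step 1: Glide distance = altitude * L/D = 9923 * 17.2 = 170675.6 m
Step 2: Convert to km: 170675.6 / 1000 = 170.68 km

170.68


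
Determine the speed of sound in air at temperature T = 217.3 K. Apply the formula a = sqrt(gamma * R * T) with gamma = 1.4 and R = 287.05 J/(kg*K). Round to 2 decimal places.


Step 1: gamma * R * T = 1.4 * 287.05 * 217.3 = 87326.351
Step 2: a = sqrt(87326.351) = 295.51 m/s

295.51


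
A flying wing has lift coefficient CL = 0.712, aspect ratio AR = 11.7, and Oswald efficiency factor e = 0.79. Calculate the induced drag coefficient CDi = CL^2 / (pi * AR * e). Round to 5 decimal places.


Step 1: CL^2 = 0.712^2 = 0.506944
Step 2: pi * AR * e = 3.14159 * 11.7 * 0.79 = 29.037741
Step 3: CDi = 0.506944 / 29.037741 = 0.01746

0.01746


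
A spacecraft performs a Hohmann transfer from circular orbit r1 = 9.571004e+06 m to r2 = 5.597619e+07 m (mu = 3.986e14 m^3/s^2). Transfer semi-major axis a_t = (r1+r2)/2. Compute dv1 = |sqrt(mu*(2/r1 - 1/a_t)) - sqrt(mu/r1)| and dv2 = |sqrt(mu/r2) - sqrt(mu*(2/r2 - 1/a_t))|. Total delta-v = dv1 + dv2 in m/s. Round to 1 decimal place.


Step 1: Transfer semi-major axis a_t = (9.571004e+06 + 5.597619e+07) / 2 = 3.277360e+07 m
Step 2: v1 (circular at r1) = sqrt(mu/r1) = 6453.42 m/s
Step 3: v_t1 = sqrt(mu*(2/r1 - 1/a_t)) = 8433.92 m/s
Step 4: dv1 = |8433.92 - 6453.42| = 1980.5 m/s
Step 5: v2 (circular at r2) = 2668.5 m/s, v_t2 = 1442.06 m/s
Step 6: dv2 = |2668.5 - 1442.06| = 1226.44 m/s
Step 7: Total delta-v = 1980.5 + 1226.44 = 3206.9 m/s

3206.9


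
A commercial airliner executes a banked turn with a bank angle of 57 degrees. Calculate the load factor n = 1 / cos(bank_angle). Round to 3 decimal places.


Step 1: Convert 57 degrees to radians = 0.994838
Step 2: cos(57 deg) = 0.544639
Step 3: n = 1 / 0.544639 = 1.836

1.836


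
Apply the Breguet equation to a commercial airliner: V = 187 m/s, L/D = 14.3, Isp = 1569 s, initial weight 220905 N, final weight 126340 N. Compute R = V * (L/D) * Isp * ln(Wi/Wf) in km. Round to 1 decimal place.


Step 1: Coefficient = V * (L/D) * Isp = 187 * 14.3 * 1569 = 4195662.9 m
Step 2: Wi/Wf = 220905 / 126340 = 1.748496
Step 3: ln(1.748496) = 0.558756
Step 4: R = 4195662.9 * 0.558756 = 2344352.1 m = 2344.4 km

2344.4


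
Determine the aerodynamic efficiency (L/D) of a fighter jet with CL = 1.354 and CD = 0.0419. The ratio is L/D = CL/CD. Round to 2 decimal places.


Step 1: L/D = CL / CD = 1.354 / 0.0419
Step 2: L/D = 32.32

32.32


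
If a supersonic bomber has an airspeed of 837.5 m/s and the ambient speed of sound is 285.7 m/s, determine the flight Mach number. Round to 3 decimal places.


Step 1: M = V / a = 837.5 / 285.7
Step 2: M = 2.931

2.931


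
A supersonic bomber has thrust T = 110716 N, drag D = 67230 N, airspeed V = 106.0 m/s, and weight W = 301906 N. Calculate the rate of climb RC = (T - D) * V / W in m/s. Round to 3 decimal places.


Step 1: Excess thrust = T - D = 110716 - 67230 = 43486 N
Step 2: Excess power = 43486 * 106.0 = 4609516.0 W
Step 3: RC = 4609516.0 / 301906 = 15.268 m/s

15.268


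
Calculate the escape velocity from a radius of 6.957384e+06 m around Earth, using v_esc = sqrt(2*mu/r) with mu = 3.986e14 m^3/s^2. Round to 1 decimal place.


Step 1: 2*mu/r = 2 * 3.986e14 / 6.957384e+06 = 114583297.4003
Step 2: v_esc = sqrt(114583297.4003) = 10704.4 m/s

10704.4


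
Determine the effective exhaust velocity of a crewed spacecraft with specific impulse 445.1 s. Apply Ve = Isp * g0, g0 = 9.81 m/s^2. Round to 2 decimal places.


Step 1: Ve = Isp * g0 = 445.1 * 9.81
Step 2: Ve = 4366.43 m/s

4366.43


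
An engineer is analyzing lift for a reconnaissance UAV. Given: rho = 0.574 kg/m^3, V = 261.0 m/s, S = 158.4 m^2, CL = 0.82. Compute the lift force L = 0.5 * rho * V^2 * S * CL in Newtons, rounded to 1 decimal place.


Step 1: Calculate dynamic pressure q = 0.5 * 0.574 * 261.0^2 = 0.5 * 0.574 * 68121.0 = 19550.727 Pa
Step 2: Multiply by wing area and lift coefficient: L = 19550.727 * 158.4 * 0.82
Step 3: L = 3096835.1568 * 0.82 = 2539404.8 N

2539404.8


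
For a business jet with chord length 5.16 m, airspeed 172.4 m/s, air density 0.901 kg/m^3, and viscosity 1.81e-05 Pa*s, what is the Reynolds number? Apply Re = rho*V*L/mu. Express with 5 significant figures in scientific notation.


Step 1: Numerator = rho * V * L = 0.901 * 172.4 * 5.16 = 801.515184
Step 2: Re = 801.515184 / 1.81e-05
Step 3: Re = 4.4283e+07

4.4283e+07


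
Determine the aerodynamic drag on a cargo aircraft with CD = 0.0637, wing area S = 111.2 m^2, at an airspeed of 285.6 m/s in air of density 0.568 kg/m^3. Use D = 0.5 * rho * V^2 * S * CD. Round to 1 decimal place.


Step 1: Dynamic pressure q = 0.5 * 0.568 * 285.6^2 = 23165.1302 Pa
Step 2: Drag D = q * S * CD = 23165.1302 * 111.2 * 0.0637
Step 3: D = 164088.8 N

164088.8


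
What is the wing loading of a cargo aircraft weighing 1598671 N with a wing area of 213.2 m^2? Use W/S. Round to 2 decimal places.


Step 1: Wing loading = W / S = 1598671 / 213.2
Step 2: Wing loading = 7498.46 N/m^2

7498.46


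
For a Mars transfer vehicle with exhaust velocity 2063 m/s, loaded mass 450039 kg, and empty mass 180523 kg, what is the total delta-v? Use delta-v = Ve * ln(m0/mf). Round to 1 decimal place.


Step 1: Mass ratio m0/mf = 450039 / 180523 = 2.492973
Step 2: ln(2.492973) = 0.913476
Step 3: delta-v = 2063 * 0.913476 = 1884.5 m/s

1884.5


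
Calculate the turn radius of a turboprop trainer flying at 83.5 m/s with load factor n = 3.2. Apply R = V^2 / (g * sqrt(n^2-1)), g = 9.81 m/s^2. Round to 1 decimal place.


Step 1: V^2 = 83.5^2 = 6972.25
Step 2: n^2 - 1 = 3.2^2 - 1 = 9.24
Step 3: sqrt(9.24) = 3.039737
Step 4: R = 6972.25 / (9.81 * 3.039737) = 233.8 m

233.8


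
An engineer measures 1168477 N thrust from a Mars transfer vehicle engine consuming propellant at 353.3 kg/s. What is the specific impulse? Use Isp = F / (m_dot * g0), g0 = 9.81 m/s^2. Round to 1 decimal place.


Step 1: m_dot * g0 = 353.3 * 9.81 = 3465.87
Step 2: Isp = 1168477 / 3465.87 = 337.1 s

337.1


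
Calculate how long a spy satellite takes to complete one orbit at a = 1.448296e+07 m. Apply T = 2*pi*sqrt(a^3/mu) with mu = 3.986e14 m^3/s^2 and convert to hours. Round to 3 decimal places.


Step 1: a^3 / mu = 3.037890e+21 / 3.986e14 = 7.621399e+06
Step 2: sqrt(7.621399e+06) = 2760.6881 s
Step 3: T = 2*pi * 2760.6881 = 17345.92 s
Step 4: T in hours = 17345.92 / 3600 = 4.818 hours

4.818


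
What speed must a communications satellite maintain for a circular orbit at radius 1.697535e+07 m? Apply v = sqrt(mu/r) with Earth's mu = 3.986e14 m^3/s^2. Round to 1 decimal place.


Step 1: mu / r = 3.986e14 / 1.697535e+07 = 23481106.4278
Step 2: v = sqrt(23481106.4278) = 4845.7 m/s

4845.7


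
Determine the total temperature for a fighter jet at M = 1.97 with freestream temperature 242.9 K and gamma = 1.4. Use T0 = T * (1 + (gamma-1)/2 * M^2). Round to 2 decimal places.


Step 1: (gamma-1)/2 = 0.2
Step 2: M^2 = 3.8809
Step 3: 1 + 0.2 * 3.8809 = 1.77618
Step 4: T0 = 242.9 * 1.77618 = 431.43 K

431.43


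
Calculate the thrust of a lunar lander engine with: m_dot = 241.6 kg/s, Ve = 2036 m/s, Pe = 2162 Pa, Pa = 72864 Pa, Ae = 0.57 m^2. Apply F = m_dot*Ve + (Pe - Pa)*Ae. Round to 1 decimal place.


Step 1: Momentum thrust = m_dot * Ve = 241.6 * 2036 = 491897.6 N
Step 2: Pressure thrust = (Pe - Pa) * Ae = (2162 - 72864) * 0.57 = -40300.14 N
Step 3: Total thrust F = 491897.6 + -40300.14 = 451597.5 N

451597.5


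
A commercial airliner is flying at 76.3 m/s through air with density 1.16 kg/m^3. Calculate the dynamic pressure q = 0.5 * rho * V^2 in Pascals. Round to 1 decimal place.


Step 1: V^2 = 76.3^2 = 5821.69
Step 2: q = 0.5 * 1.16 * 5821.69
Step 3: q = 3376.6 Pa

3376.6


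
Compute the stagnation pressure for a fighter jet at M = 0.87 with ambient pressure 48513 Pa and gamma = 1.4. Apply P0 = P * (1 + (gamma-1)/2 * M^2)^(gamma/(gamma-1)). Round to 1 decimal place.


Step 1: (gamma-1)/2 * M^2 = 0.2 * 0.7569 = 0.15138
Step 2: 1 + 0.15138 = 1.15138
Step 3: Exponent gamma/(gamma-1) = 3.5
Step 4: P0 = 48513 * 1.15138^3.5 = 79455.4 Pa

79455.4


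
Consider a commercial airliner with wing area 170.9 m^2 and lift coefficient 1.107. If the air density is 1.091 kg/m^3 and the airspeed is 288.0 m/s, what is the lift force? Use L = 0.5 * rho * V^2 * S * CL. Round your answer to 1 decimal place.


Step 1: Calculate dynamic pressure q = 0.5 * 1.091 * 288.0^2 = 0.5 * 1.091 * 82944.0 = 45245.952 Pa
Step 2: Multiply by wing area and lift coefficient: L = 45245.952 * 170.9 * 1.107
Step 3: L = 7732533.1968 * 1.107 = 8559914.2 N

8559914.2


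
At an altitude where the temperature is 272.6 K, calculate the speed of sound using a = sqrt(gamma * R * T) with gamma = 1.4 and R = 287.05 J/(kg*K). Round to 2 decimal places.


Step 1: gamma * R * T = 1.4 * 287.05 * 272.6 = 109549.762
Step 2: a = sqrt(109549.762) = 330.98 m/s

330.98


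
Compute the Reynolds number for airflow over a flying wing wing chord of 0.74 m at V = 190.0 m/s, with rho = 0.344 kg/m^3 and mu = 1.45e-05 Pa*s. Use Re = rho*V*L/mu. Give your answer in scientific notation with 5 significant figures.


Step 1: Numerator = rho * V * L = 0.344 * 190.0 * 0.74 = 48.3664
Step 2: Re = 48.3664 / 1.45e-05
Step 3: Re = 3.3356e+06

3.3356e+06


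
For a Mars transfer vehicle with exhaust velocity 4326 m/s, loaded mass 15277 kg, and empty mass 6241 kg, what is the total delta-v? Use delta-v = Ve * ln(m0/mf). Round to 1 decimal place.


Step 1: Mass ratio m0/mf = 15277 / 6241 = 2.447845
Step 2: ln(2.447845) = 0.895208
Step 3: delta-v = 4326 * 0.895208 = 3872.7 m/s

3872.7


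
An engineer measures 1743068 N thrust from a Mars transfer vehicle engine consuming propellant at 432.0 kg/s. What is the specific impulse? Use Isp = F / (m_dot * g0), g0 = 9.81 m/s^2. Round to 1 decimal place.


Step 1: m_dot * g0 = 432.0 * 9.81 = 4237.92
Step 2: Isp = 1743068 / 4237.92 = 411.3 s

411.3


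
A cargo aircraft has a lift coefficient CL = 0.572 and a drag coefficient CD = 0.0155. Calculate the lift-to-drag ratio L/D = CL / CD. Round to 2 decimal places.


Step 1: L/D = CL / CD = 0.572 / 0.0155
Step 2: L/D = 36.90

36.90


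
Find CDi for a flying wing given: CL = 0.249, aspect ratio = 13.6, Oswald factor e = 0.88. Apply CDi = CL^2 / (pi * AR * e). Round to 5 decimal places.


Step 1: CL^2 = 0.249^2 = 0.062001
Step 2: pi * AR * e = 3.14159 * 13.6 * 0.88 = 37.598581
Step 3: CDi = 0.062001 / 37.598581 = 0.00165

0.00165


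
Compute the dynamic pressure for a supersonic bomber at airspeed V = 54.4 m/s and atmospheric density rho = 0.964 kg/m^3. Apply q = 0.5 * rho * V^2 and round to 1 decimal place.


Step 1: V^2 = 54.4^2 = 2959.36
Step 2: q = 0.5 * 0.964 * 2959.36
Step 3: q = 1426.4 Pa

1426.4


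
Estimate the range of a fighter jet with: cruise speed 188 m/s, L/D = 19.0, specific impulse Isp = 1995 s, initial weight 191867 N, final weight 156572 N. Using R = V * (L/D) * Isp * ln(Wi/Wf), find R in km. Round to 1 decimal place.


Step 1: Coefficient = V * (L/D) * Isp = 188 * 19.0 * 1995 = 7126140.0 m
Step 2: Wi/Wf = 191867 / 156572 = 1.225423
Step 3: ln(1.225423) = 0.203286
Step 4: R = 7126140.0 * 0.203286 = 1448647.7 m = 1448.6 km

1448.6


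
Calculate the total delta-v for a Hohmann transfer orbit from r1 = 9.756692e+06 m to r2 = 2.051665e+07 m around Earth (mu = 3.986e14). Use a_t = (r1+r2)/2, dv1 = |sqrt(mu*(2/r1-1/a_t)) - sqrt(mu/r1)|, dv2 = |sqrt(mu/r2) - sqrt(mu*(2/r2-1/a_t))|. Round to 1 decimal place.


Step 1: Transfer semi-major axis a_t = (9.756692e+06 + 2.051665e+07) / 2 = 1.513667e+07 m
Step 2: v1 (circular at r1) = sqrt(mu/r1) = 6391.71 m/s
Step 3: v_t1 = sqrt(mu*(2/r1 - 1/a_t)) = 7441.41 m/s
Step 4: dv1 = |7441.41 - 6391.71| = 1049.7 m/s
Step 5: v2 (circular at r2) = 4407.73 m/s, v_t2 = 3538.76 m/s
Step 6: dv2 = |4407.73 - 3538.76| = 868.97 m/s
Step 7: Total delta-v = 1049.7 + 868.97 = 1918.7 m/s

1918.7


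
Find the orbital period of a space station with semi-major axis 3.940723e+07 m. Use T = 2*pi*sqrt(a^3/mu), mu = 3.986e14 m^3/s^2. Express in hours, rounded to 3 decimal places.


Step 1: a^3 / mu = 6.119666e+22 / 3.986e14 = 1.535290e+08
Step 2: sqrt(1.535290e+08) = 12390.6821 s
Step 3: T = 2*pi * 12390.6821 = 77852.95 s
Step 4: T in hours = 77852.95 / 3600 = 21.626 hours

21.626


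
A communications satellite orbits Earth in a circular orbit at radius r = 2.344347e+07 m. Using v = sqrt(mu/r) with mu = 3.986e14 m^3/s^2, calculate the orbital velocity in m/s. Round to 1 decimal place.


Step 1: mu / r = 3.986e14 / 2.344347e+07 = 17002602.4304
Step 2: v = sqrt(17002602.4304) = 4123.4 m/s

4123.4


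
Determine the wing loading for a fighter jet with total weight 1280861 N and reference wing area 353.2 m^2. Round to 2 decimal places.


Step 1: Wing loading = W / S = 1280861 / 353.2
Step 2: Wing loading = 3626.45 N/m^2

3626.45


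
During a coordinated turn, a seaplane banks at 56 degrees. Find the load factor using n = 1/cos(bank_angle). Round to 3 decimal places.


Step 1: Convert 56 degrees to radians = 0.977384
Step 2: cos(56 deg) = 0.559193
Step 3: n = 1 / 0.559193 = 1.788

1.788


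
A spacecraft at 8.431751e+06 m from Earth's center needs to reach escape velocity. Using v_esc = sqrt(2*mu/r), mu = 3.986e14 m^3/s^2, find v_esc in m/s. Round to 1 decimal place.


Step 1: 2*mu/r = 2 * 3.986e14 / 8.431751e+06 = 94547384.0487
Step 2: v_esc = sqrt(94547384.0487) = 9723.5 m/s

9723.5


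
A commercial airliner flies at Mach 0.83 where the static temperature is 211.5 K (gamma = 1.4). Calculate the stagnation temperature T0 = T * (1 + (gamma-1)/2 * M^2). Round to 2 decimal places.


Step 1: (gamma-1)/2 = 0.2
Step 2: M^2 = 0.6889
Step 3: 1 + 0.2 * 0.6889 = 1.13778
Step 4: T0 = 211.5 * 1.13778 = 240.64 K

240.64


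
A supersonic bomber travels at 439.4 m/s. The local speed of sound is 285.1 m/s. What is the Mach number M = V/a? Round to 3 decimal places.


Step 1: M = V / a = 439.4 / 285.1
Step 2: M = 1.541

1.541


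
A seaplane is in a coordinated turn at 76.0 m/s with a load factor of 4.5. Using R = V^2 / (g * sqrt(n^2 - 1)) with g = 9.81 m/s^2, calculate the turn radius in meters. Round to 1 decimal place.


Step 1: V^2 = 76.0^2 = 5776.0
Step 2: n^2 - 1 = 4.5^2 - 1 = 19.25
Step 3: sqrt(19.25) = 4.387482
Step 4: R = 5776.0 / (9.81 * 4.387482) = 134.2 m

134.2


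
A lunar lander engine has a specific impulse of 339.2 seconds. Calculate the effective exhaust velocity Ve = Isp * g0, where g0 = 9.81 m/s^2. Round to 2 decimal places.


Step 1: Ve = Isp * g0 = 339.2 * 9.81
Step 2: Ve = 3327.55 m/s

3327.55


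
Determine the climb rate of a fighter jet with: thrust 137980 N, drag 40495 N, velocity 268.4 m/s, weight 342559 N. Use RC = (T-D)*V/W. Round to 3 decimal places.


Step 1: Excess thrust = T - D = 137980 - 40495 = 97485 N
Step 2: Excess power = 97485 * 268.4 = 26164974.0 W
Step 3: RC = 26164974.0 / 342559 = 76.381 m/s

76.381


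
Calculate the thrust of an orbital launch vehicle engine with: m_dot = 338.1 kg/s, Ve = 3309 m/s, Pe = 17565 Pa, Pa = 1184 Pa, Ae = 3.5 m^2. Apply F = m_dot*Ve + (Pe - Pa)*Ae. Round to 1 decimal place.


Step 1: Momentum thrust = m_dot * Ve = 338.1 * 3309 = 1118772.9 N
Step 2: Pressure thrust = (Pe - Pa) * Ae = (17565 - 1184) * 3.5 = 57333.5 N
Step 3: Total thrust F = 1118772.9 + 57333.5 = 1176106.4 N

1176106.4


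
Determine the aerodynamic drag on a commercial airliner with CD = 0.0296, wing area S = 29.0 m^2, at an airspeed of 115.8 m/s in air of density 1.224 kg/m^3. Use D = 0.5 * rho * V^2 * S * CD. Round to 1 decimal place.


Step 1: Dynamic pressure q = 0.5 * 1.224 * 115.8^2 = 8206.6997 Pa
Step 2: Drag D = q * S * CD = 8206.6997 * 29.0 * 0.0296
Step 3: D = 7044.6 N

7044.6


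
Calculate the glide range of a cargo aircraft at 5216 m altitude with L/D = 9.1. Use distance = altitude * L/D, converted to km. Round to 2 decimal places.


Step 1: Glide distance = altitude * L/D = 5216 * 9.1 = 47465.6 m
Step 2: Convert to km: 47465.6 / 1000 = 47.47 km

47.47


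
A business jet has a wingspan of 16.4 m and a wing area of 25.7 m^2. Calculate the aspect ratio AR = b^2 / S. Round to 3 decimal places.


Step 1: b^2 = 16.4^2 = 268.96
Step 2: AR = 268.96 / 25.7 = 10.465

10.465


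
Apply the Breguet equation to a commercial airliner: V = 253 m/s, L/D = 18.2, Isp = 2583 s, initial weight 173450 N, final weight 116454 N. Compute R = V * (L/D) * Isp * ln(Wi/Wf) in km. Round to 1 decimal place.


Step 1: Coefficient = V * (L/D) * Isp = 253 * 18.2 * 2583 = 11893681.8 m
Step 2: Wi/Wf = 173450 / 116454 = 1.489429
Step 3: ln(1.489429) = 0.398393
Step 4: R = 11893681.8 * 0.398393 = 4738359.9 m = 4738.4 km

4738.4


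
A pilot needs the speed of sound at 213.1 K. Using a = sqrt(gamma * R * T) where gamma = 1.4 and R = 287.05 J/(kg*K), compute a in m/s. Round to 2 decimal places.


Step 1: gamma * R * T = 1.4 * 287.05 * 213.1 = 85638.497
Step 2: a = sqrt(85638.497) = 292.64 m/s

292.64


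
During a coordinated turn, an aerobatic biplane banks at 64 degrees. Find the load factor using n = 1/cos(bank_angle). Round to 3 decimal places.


Step 1: Convert 64 degrees to radians = 1.117011
Step 2: cos(64 deg) = 0.438371
Step 3: n = 1 / 0.438371 = 2.281

2.281


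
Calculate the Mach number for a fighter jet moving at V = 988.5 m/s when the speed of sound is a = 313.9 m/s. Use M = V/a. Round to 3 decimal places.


Step 1: M = V / a = 988.5 / 313.9
Step 2: M = 3.149

3.149


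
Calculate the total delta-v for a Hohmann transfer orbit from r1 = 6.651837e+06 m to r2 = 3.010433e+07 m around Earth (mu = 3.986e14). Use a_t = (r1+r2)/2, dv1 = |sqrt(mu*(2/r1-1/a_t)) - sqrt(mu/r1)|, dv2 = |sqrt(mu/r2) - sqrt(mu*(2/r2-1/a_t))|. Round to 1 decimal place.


Step 1: Transfer semi-major axis a_t = (6.651837e+06 + 3.010433e+07) / 2 = 1.837808e+07 m
Step 2: v1 (circular at r1) = sqrt(mu/r1) = 7741.01 m/s
Step 3: v_t1 = sqrt(mu*(2/r1 - 1/a_t)) = 9907.46 m/s
Step 4: dv1 = |9907.46 - 7741.01| = 2166.44 m/s
Step 5: v2 (circular at r2) = 3638.77 m/s, v_t2 = 2189.15 m/s
Step 6: dv2 = |3638.77 - 2189.15| = 1449.62 m/s
Step 7: Total delta-v = 2166.44 + 1449.62 = 3616.1 m/s

3616.1


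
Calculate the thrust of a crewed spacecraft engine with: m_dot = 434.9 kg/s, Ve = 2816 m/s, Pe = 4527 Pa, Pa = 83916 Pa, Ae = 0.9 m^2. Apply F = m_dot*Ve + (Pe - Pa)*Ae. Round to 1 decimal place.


Step 1: Momentum thrust = m_dot * Ve = 434.9 * 2816 = 1224678.4 N
Step 2: Pressure thrust = (Pe - Pa) * Ae = (4527 - 83916) * 0.9 = -71450.1 N
Step 3: Total thrust F = 1224678.4 + -71450.1 = 1153228.3 N

1153228.3


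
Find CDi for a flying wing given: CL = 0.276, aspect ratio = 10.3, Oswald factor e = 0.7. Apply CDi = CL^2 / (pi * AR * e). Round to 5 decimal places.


Step 1: CL^2 = 0.276^2 = 0.076176
Step 2: pi * AR * e = 3.14159 * 10.3 * 0.7 = 22.650883
Step 3: CDi = 0.076176 / 22.650883 = 0.00336

0.00336


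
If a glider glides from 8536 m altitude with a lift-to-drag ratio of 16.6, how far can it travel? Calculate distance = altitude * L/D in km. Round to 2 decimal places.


Step 1: Glide distance = altitude * L/D = 8536 * 16.6 = 141697.6 m
Step 2: Convert to km: 141697.6 / 1000 = 141.70 km

141.70


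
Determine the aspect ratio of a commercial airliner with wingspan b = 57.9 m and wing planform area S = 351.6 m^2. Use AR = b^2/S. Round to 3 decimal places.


Step 1: b^2 = 57.9^2 = 3352.41
Step 2: AR = 3352.41 / 351.6 = 9.535

9.535


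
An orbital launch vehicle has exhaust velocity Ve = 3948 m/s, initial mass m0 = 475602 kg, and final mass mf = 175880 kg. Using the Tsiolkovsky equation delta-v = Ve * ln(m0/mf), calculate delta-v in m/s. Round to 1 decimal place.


Step 1: Mass ratio m0/mf = 475602 / 175880 = 2.704128
Step 2: ln(2.704128) = 0.994779
Step 3: delta-v = 3948 * 0.994779 = 3927.4 m/s

3927.4


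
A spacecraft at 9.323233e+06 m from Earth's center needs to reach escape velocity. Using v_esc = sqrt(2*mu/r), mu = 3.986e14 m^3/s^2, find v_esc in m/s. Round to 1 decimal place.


Step 1: 2*mu/r = 2 * 3.986e14 / 9.323233e+06 = 85506819.3619
Step 2: v_esc = sqrt(85506819.3619) = 9247.0 m/s

9247.0


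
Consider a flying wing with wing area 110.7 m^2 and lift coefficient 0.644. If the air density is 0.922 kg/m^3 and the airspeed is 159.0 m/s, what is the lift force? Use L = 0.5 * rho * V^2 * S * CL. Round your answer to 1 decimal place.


Step 1: Calculate dynamic pressure q = 0.5 * 0.922 * 159.0^2 = 0.5 * 0.922 * 25281.0 = 11654.541 Pa
Step 2: Multiply by wing area and lift coefficient: L = 11654.541 * 110.7 * 0.644
Step 3: L = 1290157.6887 * 0.644 = 830861.6 N

830861.6


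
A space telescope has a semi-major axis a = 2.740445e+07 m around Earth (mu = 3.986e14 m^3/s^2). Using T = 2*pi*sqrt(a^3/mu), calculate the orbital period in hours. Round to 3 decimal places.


Step 1: a^3 / mu = 2.058085e+22 / 3.986e14 = 5.163284e+07
Step 2: sqrt(5.163284e+07) = 7185.5992 s
Step 3: T = 2*pi * 7185.5992 = 45148.45 s
Step 4: T in hours = 45148.45 / 3600 = 12.541 hours

12.541


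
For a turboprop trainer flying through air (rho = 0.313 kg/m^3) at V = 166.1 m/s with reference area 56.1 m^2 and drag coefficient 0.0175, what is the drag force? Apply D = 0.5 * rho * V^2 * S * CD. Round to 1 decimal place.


Step 1: Dynamic pressure q = 0.5 * 0.313 * 166.1^2 = 4317.7114 Pa
Step 2: Drag D = q * S * CD = 4317.7114 * 56.1 * 0.0175
Step 3: D = 4238.9 N

4238.9


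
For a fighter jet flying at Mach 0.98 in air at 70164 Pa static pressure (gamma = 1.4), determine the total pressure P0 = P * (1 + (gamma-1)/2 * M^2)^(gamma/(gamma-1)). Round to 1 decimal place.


Step 1: (gamma-1)/2 * M^2 = 0.2 * 0.9604 = 0.19208
Step 2: 1 + 0.19208 = 1.19208
Step 3: Exponent gamma/(gamma-1) = 3.5
Step 4: P0 = 70164 * 1.19208^3.5 = 129772.7 Pa

129772.7


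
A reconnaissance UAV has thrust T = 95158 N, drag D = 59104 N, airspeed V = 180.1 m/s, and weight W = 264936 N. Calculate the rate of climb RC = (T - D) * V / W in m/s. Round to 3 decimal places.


Step 1: Excess thrust = T - D = 95158 - 59104 = 36054 N
Step 2: Excess power = 36054 * 180.1 = 6493325.4 W
Step 3: RC = 6493325.4 / 264936 = 24.509 m/s

24.509


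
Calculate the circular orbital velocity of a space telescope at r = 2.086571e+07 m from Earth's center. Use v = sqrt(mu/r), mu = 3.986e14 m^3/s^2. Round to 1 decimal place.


Step 1: mu / r = 3.986e14 / 2.086571e+07 = 19103112.2353
Step 2: v = sqrt(19103112.2353) = 4370.7 m/s

4370.7


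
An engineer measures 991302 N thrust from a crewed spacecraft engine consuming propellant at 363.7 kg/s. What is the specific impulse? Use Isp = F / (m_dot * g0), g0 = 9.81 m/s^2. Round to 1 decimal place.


Step 1: m_dot * g0 = 363.7 * 9.81 = 3567.9
Step 2: Isp = 991302 / 3567.9 = 277.8 s

277.8


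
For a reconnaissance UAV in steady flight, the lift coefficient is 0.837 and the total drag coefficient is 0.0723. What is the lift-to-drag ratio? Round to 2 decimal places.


Step 1: L/D = CL / CD = 0.837 / 0.0723
Step 2: L/D = 11.58

11.58


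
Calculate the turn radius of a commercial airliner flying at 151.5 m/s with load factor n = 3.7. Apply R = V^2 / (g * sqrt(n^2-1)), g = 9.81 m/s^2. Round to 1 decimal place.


Step 1: V^2 = 151.5^2 = 22952.25
Step 2: n^2 - 1 = 3.7^2 - 1 = 12.69
Step 3: sqrt(12.69) = 3.562303
Step 4: R = 22952.25 / (9.81 * 3.562303) = 656.8 m

656.8


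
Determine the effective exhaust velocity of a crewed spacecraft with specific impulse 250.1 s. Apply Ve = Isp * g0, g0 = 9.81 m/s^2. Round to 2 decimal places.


Step 1: Ve = Isp * g0 = 250.1 * 9.81
Step 2: Ve = 2453.48 m/s

2453.48


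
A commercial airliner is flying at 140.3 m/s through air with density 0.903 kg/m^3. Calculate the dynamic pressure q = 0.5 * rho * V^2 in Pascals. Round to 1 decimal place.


Step 1: V^2 = 140.3^2 = 19684.09
Step 2: q = 0.5 * 0.903 * 19684.09
Step 3: q = 8887.4 Pa

8887.4


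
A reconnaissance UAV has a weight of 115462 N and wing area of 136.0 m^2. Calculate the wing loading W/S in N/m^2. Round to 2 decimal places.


Step 1: Wing loading = W / S = 115462 / 136.0
Step 2: Wing loading = 848.99 N/m^2

848.99


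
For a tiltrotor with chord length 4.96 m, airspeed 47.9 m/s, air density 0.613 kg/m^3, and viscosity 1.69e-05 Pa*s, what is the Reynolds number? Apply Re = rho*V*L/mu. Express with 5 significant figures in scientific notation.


Step 1: Numerator = rho * V * L = 0.613 * 47.9 * 4.96 = 145.638992
Step 2: Re = 145.638992 / 1.69e-05
Step 3: Re = 8.6177e+06

8.6177e+06


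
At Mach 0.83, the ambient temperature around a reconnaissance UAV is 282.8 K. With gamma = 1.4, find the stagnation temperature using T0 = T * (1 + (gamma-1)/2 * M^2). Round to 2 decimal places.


Step 1: (gamma-1)/2 = 0.2
Step 2: M^2 = 0.6889
Step 3: 1 + 0.2 * 0.6889 = 1.13778
Step 4: T0 = 282.8 * 1.13778 = 321.76 K

321.76


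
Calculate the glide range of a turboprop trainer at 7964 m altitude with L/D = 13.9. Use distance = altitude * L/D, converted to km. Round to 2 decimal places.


Step 1: Glide distance = altitude * L/D = 7964 * 13.9 = 110699.6 m
Step 2: Convert to km: 110699.6 / 1000 = 110.70 km

110.70


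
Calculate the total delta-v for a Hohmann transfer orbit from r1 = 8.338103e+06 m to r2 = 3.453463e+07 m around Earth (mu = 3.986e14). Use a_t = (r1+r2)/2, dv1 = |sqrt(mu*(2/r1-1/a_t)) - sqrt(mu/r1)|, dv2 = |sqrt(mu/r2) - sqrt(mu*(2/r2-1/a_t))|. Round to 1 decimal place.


Step 1: Transfer semi-major axis a_t = (8.338103e+06 + 3.453463e+07) / 2 = 2.143637e+07 m
Step 2: v1 (circular at r1) = sqrt(mu/r1) = 6914.09 m/s
Step 3: v_t1 = sqrt(mu*(2/r1 - 1/a_t)) = 8775.8 m/s
Step 4: dv1 = |8775.8 - 6914.09| = 1861.71 m/s
Step 5: v2 (circular at r2) = 3397.36 m/s, v_t2 = 2118.85 m/s
Step 6: dv2 = |3397.36 - 2118.85| = 1278.51 m/s
Step 7: Total delta-v = 1861.71 + 1278.51 = 3140.2 m/s

3140.2


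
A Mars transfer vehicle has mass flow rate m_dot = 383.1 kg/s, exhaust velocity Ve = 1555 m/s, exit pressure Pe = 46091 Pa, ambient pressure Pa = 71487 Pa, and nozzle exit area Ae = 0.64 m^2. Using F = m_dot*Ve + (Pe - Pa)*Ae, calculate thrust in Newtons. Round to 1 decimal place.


Step 1: Momentum thrust = m_dot * Ve = 383.1 * 1555 = 595720.5 N
Step 2: Pressure thrust = (Pe - Pa) * Ae = (46091 - 71487) * 0.64 = -16253.44 N
Step 3: Total thrust F = 595720.5 + -16253.44 = 579467.1 N

579467.1


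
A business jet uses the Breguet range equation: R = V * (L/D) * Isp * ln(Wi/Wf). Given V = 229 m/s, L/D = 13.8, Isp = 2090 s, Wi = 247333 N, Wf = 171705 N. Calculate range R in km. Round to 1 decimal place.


Step 1: Coefficient = V * (L/D) * Isp = 229 * 13.8 * 2090 = 6604818.0 m
Step 2: Wi/Wf = 247333 / 171705 = 1.440453
Step 3: ln(1.440453) = 0.364958
Step 4: R = 6604818.0 * 0.364958 = 2410479.3 m = 2410.5 km

2410.5


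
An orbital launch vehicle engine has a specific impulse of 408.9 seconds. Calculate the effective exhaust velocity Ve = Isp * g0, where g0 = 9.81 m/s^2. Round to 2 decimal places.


Step 1: Ve = Isp * g0 = 408.9 * 9.81
Step 2: Ve = 4011.31 m/s

4011.31


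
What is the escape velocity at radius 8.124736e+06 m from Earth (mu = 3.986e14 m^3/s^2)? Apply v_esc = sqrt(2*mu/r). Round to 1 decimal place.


Step 1: 2*mu/r = 2 * 3.986e14 / 8.124736e+06 = 98120111.2258
Step 2: v_esc = sqrt(98120111.2258) = 9905.6 m/s

9905.6


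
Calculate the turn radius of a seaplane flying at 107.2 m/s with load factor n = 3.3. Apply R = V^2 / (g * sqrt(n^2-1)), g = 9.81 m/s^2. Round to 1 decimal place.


Step 1: V^2 = 107.2^2 = 11491.84
Step 2: n^2 - 1 = 3.3^2 - 1 = 9.89
Step 3: sqrt(9.89) = 3.144837
Step 4: R = 11491.84 / (9.81 * 3.144837) = 372.5 m

372.5


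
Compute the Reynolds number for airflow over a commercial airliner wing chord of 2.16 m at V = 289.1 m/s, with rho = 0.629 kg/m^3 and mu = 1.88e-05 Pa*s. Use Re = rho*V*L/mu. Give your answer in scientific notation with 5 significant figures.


Step 1: Numerator = rho * V * L = 0.629 * 289.1 * 2.16 = 392.782824
Step 2: Re = 392.782824 / 1.88e-05
Step 3: Re = 2.0893e+07

2.0893e+07


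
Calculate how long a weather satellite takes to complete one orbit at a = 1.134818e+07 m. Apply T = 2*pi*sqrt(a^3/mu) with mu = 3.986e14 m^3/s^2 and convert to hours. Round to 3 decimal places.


Step 1: a^3 / mu = 1.461432e+21 / 3.986e14 = 3.666413e+06
Step 2: sqrt(3.666413e+06) = 1914.7879 s
Step 3: T = 2*pi * 1914.7879 = 12030.97 s
Step 4: T in hours = 12030.97 / 3600 = 3.342 hours

3.342


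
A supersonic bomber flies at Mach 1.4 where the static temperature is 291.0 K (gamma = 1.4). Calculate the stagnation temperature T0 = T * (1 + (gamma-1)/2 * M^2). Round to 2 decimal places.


Step 1: (gamma-1)/2 = 0.2
Step 2: M^2 = 1.96
Step 3: 1 + 0.2 * 1.96 = 1.392
Step 4: T0 = 291.0 * 1.392 = 405.07 K

405.07


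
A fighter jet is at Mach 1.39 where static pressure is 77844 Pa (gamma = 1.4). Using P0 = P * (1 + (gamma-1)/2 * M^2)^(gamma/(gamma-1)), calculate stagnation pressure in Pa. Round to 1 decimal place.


Step 1: (gamma-1)/2 * M^2 = 0.2 * 1.9321 = 0.38642
Step 2: 1 + 0.38642 = 1.38642
Step 3: Exponent gamma/(gamma-1) = 3.5
Step 4: P0 = 77844 * 1.38642^3.5 = 244262.6 Pa

244262.6


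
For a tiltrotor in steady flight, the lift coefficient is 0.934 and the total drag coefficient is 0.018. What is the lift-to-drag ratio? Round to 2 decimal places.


Step 1: L/D = CL / CD = 0.934 / 0.018
Step 2: L/D = 51.89

51.89


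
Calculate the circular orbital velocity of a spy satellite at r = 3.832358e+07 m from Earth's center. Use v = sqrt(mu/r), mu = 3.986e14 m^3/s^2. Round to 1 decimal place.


Step 1: mu / r = 3.986e14 / 3.832358e+07 = 10400907.2221
Step 2: v = sqrt(10400907.2221) = 3225.0 m/s

3225.0


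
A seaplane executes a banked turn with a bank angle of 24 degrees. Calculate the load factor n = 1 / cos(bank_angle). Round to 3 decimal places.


Step 1: Convert 24 degrees to radians = 0.418879
Step 2: cos(24 deg) = 0.913545
Step 3: n = 1 / 0.913545 = 1.095

1.095


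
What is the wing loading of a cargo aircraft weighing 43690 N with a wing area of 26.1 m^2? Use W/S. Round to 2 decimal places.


Step 1: Wing loading = W / S = 43690 / 26.1
Step 2: Wing loading = 1673.95 N/m^2

1673.95


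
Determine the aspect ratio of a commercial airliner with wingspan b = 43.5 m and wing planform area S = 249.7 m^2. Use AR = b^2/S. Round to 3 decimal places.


Step 1: b^2 = 43.5^2 = 1892.25
Step 2: AR = 1892.25 / 249.7 = 7.578

7.578
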